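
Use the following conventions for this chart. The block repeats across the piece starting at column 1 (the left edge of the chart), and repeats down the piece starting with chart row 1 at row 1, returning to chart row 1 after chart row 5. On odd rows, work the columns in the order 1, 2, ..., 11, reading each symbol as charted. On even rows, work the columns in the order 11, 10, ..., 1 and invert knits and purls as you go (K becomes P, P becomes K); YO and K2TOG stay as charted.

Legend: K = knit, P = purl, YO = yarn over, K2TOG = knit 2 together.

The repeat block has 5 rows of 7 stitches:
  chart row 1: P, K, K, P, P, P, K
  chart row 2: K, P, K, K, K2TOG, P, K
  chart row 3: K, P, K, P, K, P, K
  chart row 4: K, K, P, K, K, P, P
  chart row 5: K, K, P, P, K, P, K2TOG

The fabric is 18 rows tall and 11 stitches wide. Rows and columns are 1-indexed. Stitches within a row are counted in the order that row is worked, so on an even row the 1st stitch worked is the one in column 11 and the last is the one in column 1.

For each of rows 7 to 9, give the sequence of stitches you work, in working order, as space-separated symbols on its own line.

Rows as worked:
K P K K K2TOG P K K P K K
K P K P P K P K P K P
K K P K K P P K K P K

Derivation:
Row 7: chart row 2, RS - tile across columns 1-11 and work as-is.
Row 8: chart row 3, WS - tiled (columns 1-11): K P K P K P K K P K P; work from column 11 back to 1 with K<->P swapped.
Row 9: chart row 4, RS - tile across columns 1-11 and work as-is.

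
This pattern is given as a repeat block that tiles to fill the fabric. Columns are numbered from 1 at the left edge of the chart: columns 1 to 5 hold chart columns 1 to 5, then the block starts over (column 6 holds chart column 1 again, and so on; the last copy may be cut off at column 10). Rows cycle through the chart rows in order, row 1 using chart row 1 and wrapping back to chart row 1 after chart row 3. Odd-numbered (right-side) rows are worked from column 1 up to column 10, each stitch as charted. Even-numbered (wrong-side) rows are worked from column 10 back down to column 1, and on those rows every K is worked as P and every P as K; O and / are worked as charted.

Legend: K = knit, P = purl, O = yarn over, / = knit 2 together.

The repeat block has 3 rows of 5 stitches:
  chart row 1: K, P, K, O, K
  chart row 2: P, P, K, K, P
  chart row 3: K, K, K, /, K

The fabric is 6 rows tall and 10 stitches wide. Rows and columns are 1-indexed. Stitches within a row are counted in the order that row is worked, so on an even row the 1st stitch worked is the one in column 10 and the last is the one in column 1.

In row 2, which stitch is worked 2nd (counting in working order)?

== STITCH ==
P

Derivation:
For row 2: chart row = ((2-1) mod 3) + 1 = 2; this is a WS (even) row.
Chart row 2 tiled across columns 1-10: P P K K P P P K K P
WS row: flip the tiled sequence (start at column 10) and apply K<->P; O and / stay.
Row 2 as worked: K P P K K K P P K K
Counting 2 along the worked row gives P.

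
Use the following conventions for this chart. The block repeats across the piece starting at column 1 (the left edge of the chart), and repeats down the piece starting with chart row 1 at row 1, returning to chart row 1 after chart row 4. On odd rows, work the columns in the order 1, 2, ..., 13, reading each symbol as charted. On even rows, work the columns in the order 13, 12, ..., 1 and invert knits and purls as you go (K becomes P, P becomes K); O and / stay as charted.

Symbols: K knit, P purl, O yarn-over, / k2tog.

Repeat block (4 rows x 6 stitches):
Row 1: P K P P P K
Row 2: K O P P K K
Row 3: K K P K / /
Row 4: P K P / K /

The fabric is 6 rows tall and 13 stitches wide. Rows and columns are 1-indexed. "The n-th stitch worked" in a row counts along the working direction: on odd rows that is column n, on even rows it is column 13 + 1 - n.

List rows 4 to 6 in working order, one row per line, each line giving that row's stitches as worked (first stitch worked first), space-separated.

Row 4: chart row 4, WS - tiled (columns 1-13): P K P / K / P K P / K / P; work from column 13 back to 1 with K<->P swapped.
Row 5: chart row 1, RS - tile across columns 1-13 and work as-is.
Row 6: chart row 2, WS - tiled (columns 1-13): K O P P K K K O P P K K K; work from column 13 back to 1 with K<->P swapped.

Rows as worked:
K / P / K P K / P / K P K
P K P P P K P K P P P K P
P P P K K O P P P K K O P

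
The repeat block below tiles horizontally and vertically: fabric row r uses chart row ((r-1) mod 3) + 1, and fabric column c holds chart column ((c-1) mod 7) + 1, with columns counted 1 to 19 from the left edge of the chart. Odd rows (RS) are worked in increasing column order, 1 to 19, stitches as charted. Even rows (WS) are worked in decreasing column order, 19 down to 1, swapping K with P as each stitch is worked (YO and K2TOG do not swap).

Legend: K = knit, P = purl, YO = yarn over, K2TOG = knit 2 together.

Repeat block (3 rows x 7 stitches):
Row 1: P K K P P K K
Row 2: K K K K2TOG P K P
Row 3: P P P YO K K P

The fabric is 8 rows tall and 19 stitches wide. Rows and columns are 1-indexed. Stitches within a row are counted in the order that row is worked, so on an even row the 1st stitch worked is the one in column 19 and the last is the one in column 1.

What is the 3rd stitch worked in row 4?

Row 4 uses chart row ((4-1) mod 3)+1 = 1. Row 4 is even, so WS.
Chart row 1 tiled across columns 1-19: P K K P P K K P K K P P K K P K K P P
WS: work from column 19 back to column 1 (reverse the tiled row), swapping K<->P (YO and K2TOG unchanged).
Row 4 as worked: K K P P K P P K K P P K P P K K P P K
The 3rd stitch worked is P.

Result:
P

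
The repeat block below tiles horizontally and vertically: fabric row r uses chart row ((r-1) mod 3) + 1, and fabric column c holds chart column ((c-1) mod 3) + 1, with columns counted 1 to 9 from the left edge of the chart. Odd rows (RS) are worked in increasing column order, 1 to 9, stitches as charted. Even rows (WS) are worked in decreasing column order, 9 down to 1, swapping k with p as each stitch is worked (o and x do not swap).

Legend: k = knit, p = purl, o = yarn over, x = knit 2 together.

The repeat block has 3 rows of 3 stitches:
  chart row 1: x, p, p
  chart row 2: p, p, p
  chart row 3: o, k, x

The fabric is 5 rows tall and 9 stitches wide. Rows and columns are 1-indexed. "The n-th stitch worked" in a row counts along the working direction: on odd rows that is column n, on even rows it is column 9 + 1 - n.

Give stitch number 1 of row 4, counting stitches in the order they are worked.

Row 4 uses chart row ((4-1) mod 3)+1 = 1. Row 4 is even, so WS.
Chart row 1 tiled across columns 1-9: x p p x p p x p p
WS row: flip the tiled sequence (start at column 9) and apply k<->p; o and x stay.
Row 4 as worked: k k x k k x k k x
Stitch 1 in working order -> k

Stitch:
k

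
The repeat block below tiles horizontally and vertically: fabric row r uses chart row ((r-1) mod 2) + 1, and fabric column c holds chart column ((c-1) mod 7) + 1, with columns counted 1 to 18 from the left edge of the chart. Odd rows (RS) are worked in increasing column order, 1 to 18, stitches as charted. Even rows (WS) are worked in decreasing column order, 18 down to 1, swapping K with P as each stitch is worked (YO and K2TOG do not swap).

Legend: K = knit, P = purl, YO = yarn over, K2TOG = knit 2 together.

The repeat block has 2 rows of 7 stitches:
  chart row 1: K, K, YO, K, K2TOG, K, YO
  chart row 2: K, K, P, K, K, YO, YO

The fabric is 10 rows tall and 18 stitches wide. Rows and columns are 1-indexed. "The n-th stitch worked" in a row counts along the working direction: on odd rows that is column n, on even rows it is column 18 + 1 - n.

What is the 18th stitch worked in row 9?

== STITCH ==
K

Derivation:
Row 9: (9-1) mod 2 = 0, so use chart row 1. Odd row -> RS.
Chart row 1 tiled across columns 1-18: K K YO K K2TOG K YO K K YO K K2TOG K YO K K YO K
RS: work column 1 to column 18, symbols as charted — the tiled row is the row as worked.
The 18th stitch worked is K.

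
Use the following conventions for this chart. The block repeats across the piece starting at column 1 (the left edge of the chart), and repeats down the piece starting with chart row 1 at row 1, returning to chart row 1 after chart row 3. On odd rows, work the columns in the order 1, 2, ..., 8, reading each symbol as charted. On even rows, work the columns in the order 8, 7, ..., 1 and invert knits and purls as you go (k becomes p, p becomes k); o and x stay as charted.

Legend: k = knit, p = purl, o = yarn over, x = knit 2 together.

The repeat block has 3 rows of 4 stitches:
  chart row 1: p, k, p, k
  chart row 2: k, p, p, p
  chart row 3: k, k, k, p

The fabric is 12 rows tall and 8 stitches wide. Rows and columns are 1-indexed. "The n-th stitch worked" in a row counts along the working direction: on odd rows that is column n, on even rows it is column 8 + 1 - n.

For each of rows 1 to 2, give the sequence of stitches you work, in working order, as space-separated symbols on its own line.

Row 1: chart row 1, RS - tile across columns 1-8 and work as-is.
Row 2: chart row 2, WS - tiled (columns 1-8): k p p p k p p p; work from column 8 back to 1 with k<->p swapped.

Rows as worked:
p k p k p k p k
k k k p k k k p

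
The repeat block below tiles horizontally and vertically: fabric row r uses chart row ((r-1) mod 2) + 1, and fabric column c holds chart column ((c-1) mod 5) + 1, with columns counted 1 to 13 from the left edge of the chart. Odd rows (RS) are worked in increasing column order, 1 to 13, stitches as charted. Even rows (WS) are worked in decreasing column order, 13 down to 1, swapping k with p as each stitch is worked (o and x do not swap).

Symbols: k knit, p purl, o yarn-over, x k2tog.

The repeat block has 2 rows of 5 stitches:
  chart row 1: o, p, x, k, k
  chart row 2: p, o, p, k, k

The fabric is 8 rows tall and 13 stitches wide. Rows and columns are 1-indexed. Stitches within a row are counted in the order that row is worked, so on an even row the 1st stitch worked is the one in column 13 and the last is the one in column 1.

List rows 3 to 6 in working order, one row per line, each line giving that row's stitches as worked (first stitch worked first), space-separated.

Row 3: chart row 1, RS - tile across columns 1-13 and work as-is.
Row 4: chart row 2, WS - tiled (columns 1-13): p o p k k p o p k k p o p; work from column 13 back to 1 with k<->p swapped.
Row 5: chart row 1, RS - tile across columns 1-13 and work as-is.
Row 6: chart row 2, WS - tiled (columns 1-13): p o p k k p o p k k p o p; work from column 13 back to 1 with k<->p swapped.

Rows as worked:
o p x k k o p x k k o p x
k o k p p k o k p p k o k
o p x k k o p x k k o p x
k o k p p k o k p p k o k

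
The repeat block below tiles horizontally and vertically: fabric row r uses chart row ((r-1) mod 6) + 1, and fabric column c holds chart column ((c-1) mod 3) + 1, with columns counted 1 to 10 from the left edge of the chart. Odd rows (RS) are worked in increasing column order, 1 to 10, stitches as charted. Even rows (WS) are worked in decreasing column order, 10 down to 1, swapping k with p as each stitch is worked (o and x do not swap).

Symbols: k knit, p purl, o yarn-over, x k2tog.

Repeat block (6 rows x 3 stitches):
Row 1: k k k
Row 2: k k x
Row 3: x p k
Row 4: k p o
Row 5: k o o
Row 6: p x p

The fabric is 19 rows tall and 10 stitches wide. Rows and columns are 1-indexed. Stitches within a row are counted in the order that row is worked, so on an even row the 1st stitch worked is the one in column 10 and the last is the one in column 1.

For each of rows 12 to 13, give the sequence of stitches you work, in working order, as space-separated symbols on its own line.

Row 12: chart row 6, WS - tiled (columns 1-10): p x p p x p p x p p; work from column 10 back to 1 with k<->p swapped.
Row 13: chart row 1, RS - tile across columns 1-10 and work as-is.

== ROWS AS WORKED ==
k k x k k x k k x k
k k k k k k k k k k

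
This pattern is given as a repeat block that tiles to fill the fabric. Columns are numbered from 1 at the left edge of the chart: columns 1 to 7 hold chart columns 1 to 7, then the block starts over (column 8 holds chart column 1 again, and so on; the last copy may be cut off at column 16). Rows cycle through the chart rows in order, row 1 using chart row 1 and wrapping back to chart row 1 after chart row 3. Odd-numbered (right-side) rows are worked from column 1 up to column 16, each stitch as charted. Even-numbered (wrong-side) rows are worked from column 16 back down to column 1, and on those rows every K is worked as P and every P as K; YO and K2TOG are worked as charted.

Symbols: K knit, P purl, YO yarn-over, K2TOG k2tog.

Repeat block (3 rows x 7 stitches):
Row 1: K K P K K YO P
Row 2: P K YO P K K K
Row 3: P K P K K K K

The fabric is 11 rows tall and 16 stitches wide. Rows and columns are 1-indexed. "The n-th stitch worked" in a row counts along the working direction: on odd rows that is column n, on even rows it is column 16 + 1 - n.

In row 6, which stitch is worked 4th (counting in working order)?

Stitch:
P

Derivation:
For row 6: chart row = ((6-1) mod 3) + 1 = 3; this is a WS (even) row.
Chart row 3 tiled across columns 1-16: P K P K K K K P K P K K K K P K
Wrong side: read the tiled row from column 16 down to 1 and exchange K with P (leave YO, K2TOG).
Row 6 as worked: P K P P P P K P K P P P P K P K
Counting 4 along the worked row gives P.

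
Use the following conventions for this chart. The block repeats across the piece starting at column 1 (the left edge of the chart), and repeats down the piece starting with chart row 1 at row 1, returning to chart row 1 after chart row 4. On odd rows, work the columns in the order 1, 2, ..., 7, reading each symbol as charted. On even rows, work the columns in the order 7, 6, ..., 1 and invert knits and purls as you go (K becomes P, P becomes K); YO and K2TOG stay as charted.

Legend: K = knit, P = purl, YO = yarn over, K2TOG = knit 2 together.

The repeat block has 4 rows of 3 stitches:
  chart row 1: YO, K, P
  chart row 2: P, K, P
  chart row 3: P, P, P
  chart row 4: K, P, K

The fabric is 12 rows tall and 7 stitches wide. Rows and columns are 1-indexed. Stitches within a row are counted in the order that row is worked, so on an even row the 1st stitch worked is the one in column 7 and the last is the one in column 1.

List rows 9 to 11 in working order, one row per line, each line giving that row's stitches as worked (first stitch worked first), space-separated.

Rows as worked:
YO K P YO K P YO
K K P K K P K
P P P P P P P

Derivation:
Row 9: chart row 1, RS - tile across columns 1-7 and work as-is.
Row 10: chart row 2, WS - tiled (columns 1-7): P K P P K P P; work from column 7 back to 1 with K<->P swapped.
Row 11: chart row 3, RS - tile across columns 1-7 and work as-is.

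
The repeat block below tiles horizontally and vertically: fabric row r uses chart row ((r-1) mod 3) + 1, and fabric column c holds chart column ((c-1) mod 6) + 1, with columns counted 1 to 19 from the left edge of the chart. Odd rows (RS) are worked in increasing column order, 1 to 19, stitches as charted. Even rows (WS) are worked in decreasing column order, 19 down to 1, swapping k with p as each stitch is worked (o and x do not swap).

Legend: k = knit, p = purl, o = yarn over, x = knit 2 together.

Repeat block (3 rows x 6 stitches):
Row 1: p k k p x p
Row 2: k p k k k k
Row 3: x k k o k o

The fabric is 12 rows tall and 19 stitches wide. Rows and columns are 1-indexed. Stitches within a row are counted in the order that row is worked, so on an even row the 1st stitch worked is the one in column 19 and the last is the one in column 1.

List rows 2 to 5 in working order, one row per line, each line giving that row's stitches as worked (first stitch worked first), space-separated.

== ROWS AS WORKED ==
p p p p p k p p p p p k p p p p p k p
x k k o k o x k k o k o x k k o k o x
k k x k p p k k x k p p k k x k p p k
k p k k k k k p k k k k k p k k k k k

Derivation:
Row 2: chart row 2, WS - tiled (columns 1-19): k p k k k k k p k k k k k p k k k k k; work from column 19 back to 1 with k<->p swapped.
Row 3: chart row 3, RS - tile across columns 1-19 and work as-is.
Row 4: chart row 1, WS - tiled (columns 1-19): p k k p x p p k k p x p p k k p x p p; work from column 19 back to 1 with k<->p swapped.
Row 5: chart row 2, RS - tile across columns 1-19 and work as-is.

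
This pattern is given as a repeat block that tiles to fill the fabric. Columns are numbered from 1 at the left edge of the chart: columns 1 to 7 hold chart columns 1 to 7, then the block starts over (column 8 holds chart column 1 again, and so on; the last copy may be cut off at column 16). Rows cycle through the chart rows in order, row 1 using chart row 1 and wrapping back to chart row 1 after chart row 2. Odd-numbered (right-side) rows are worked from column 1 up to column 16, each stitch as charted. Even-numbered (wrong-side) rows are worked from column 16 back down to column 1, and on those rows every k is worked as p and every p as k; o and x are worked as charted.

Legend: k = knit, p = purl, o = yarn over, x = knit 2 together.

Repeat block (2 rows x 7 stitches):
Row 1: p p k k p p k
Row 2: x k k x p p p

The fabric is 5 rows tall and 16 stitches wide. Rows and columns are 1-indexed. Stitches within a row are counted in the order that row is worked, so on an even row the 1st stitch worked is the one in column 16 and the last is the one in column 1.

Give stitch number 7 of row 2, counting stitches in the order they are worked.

For row 2: chart row = ((2-1) mod 2) + 1 = 2; this is a WS (even) row.
Chart row 2 tiled across columns 1-16: x k k x p p p x k k x p p p x k
Wrong side: read the tiled row from column 16 down to 1 and exchange k with p (leave o, x).
Row 2 as worked: p x k k k x p p x k k k x p p x
The 7th stitch worked is p.

Stitch:
p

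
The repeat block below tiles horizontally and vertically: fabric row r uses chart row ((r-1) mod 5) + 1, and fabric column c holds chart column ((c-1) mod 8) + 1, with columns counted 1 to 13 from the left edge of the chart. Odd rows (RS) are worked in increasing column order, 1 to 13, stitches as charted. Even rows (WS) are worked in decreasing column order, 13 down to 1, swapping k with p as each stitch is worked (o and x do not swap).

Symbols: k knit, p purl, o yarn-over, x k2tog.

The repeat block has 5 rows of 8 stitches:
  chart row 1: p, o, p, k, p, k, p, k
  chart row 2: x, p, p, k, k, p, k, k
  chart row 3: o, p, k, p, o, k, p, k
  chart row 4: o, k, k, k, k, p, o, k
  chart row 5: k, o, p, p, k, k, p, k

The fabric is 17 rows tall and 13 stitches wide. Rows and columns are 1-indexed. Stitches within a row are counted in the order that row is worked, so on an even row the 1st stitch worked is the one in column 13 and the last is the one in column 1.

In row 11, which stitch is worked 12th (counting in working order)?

For row 11: chart row = ((11-1) mod 5) + 1 = 1; this is a RS (odd) row.
Chart row 1 tiled across columns 1-13: p o p k p k p k p o p k p
RS: work column 1 to column 13, symbols as charted — the tiled row is the row as worked.
Counting 12 along the worked row gives k.

== STITCH ==
k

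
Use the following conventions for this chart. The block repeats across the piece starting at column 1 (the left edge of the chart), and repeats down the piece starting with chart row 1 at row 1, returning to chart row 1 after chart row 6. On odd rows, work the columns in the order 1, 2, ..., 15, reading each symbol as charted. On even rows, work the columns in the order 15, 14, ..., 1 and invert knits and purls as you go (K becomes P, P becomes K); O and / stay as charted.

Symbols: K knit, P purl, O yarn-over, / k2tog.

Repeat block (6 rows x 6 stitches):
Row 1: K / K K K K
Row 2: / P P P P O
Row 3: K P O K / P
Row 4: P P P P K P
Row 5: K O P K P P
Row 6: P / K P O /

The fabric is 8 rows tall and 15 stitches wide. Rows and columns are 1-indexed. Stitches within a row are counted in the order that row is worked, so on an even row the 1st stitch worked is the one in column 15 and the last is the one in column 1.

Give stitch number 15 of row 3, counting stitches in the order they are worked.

Stitch:
O

Derivation:
Row 3: (3-1) mod 6 = 2, so use chart row 3. Odd row -> RS.
Chart row 3 tiled across columns 1-15: K P O K / P K P O K / P K P O
RS row: no reversal, no swap; stitch n worked = column n.
Stitch 15 in working order -> O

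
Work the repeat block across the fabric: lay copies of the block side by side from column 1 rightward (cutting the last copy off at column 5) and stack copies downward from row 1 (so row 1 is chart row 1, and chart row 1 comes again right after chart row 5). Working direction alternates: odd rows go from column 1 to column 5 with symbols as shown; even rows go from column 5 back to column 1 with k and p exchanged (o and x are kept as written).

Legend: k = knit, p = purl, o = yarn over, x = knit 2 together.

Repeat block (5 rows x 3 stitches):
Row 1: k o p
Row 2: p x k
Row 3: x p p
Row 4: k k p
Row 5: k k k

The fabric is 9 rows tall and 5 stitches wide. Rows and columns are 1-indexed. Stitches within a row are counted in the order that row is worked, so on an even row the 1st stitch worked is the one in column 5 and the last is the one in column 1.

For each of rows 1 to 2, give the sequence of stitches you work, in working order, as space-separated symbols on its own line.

Row 1: chart row 1, RS - tile across columns 1-5 and work as-is.
Row 2: chart row 2, WS - tiled (columns 1-5): p x k p x; work from column 5 back to 1 with k<->p swapped.

== ROWS AS WORKED ==
k o p k o
x k p x k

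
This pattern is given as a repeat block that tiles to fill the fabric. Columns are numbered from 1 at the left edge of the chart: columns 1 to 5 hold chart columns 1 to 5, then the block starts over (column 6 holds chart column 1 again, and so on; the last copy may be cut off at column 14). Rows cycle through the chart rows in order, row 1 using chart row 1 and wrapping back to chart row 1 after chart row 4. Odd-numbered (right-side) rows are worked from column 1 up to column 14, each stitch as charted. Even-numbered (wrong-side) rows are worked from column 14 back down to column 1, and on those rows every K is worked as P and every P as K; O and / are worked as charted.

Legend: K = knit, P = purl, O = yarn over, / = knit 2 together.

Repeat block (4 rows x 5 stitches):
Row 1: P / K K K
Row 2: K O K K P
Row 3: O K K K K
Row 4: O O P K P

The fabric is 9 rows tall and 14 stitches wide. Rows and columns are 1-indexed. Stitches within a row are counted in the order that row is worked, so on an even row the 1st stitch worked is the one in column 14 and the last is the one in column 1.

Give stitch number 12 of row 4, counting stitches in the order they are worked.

Row 4: (4-1) mod 4 = 3, so use chart row 4. Even row -> WS.
Chart row 4 tiled across columns 1-14: O O P K P O O P K P O O P K
WS: work from column 14 back to column 1 (reverse the tiled row), swapping K<->P (O and / unchanged).
Row 4 as worked: P K O O K P K O O K P K O O
Stitch 12 in working order -> K

Result:
K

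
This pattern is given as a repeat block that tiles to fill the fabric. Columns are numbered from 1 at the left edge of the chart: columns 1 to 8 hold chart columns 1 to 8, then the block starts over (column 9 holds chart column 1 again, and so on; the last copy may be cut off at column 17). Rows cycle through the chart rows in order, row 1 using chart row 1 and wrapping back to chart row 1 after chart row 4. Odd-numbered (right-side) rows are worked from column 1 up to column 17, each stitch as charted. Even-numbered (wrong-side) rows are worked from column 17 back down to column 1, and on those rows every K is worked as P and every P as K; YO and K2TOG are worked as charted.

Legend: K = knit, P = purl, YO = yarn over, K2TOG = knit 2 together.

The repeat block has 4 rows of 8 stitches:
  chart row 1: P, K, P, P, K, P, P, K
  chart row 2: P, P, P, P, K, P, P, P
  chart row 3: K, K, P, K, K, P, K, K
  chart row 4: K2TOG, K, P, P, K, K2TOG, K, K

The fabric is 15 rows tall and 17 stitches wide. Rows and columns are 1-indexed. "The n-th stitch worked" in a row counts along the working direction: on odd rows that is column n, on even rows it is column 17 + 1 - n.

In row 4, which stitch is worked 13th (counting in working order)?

Stitch:
P

Derivation:
For row 4: chart row = ((4-1) mod 4) + 1 = 4; this is a WS (even) row.
Chart row 4 tiled across columns 1-17: K2TOG K P P K K2TOG K K K2TOG K P P K K2TOG K K K2TOG
WS: work from column 17 back to column 1 (reverse the tiled row), swapping K<->P (YO and K2TOG unchanged).
Row 4 as worked: K2TOG P P K2TOG P K K P K2TOG P P K2TOG P K K P K2TOG
Counting 13 along the worked row gives P.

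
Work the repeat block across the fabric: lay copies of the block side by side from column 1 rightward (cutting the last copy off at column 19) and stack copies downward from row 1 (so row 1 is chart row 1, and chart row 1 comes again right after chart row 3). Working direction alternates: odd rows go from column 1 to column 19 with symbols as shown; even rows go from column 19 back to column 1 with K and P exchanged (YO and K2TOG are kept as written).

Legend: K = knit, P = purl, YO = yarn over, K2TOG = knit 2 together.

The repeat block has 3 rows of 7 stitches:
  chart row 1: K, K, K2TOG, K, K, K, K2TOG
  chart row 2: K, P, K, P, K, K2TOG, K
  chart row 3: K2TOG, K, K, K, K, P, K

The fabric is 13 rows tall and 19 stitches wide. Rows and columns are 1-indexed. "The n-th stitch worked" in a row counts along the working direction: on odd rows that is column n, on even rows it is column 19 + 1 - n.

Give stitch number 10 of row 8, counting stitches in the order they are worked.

Row 8 uses chart row ((8-1) mod 3)+1 = 2. Row 8 is even, so WS.
Chart row 2 tiled across columns 1-19: K P K P K K2TOG K K P K P K K2TOG K K P K P K
WS row: flip the tiled sequence (start at column 19) and apply K<->P; YO and K2TOG stay.
Row 8 as worked: P K P K P P K2TOG P K P K P P K2TOG P K P K P
Stitch 10 in working order -> P

== STITCH ==
P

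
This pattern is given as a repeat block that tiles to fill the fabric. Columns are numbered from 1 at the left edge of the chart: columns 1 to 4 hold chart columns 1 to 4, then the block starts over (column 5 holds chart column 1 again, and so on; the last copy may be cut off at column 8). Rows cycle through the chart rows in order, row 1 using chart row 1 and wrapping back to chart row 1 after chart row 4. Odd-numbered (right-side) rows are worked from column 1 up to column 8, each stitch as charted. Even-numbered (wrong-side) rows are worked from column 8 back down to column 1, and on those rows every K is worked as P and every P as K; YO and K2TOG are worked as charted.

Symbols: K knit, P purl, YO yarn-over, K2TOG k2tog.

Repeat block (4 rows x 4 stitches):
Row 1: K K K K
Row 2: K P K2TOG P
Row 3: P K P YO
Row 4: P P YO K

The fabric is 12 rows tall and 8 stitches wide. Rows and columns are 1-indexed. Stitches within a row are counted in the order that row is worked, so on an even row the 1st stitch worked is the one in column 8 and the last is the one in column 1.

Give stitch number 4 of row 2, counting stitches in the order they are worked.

Stitch:
P

Derivation:
For row 2: chart row = ((2-1) mod 4) + 1 = 2; this is a WS (even) row.
Chart row 2 tiled across columns 1-8: K P K2TOG P K P K2TOG P
WS row: flip the tiled sequence (start at column 8) and apply K<->P; YO and K2TOG stay.
Row 2 as worked: K K2TOG K P K K2TOG K P
Stitch 4 in working order -> P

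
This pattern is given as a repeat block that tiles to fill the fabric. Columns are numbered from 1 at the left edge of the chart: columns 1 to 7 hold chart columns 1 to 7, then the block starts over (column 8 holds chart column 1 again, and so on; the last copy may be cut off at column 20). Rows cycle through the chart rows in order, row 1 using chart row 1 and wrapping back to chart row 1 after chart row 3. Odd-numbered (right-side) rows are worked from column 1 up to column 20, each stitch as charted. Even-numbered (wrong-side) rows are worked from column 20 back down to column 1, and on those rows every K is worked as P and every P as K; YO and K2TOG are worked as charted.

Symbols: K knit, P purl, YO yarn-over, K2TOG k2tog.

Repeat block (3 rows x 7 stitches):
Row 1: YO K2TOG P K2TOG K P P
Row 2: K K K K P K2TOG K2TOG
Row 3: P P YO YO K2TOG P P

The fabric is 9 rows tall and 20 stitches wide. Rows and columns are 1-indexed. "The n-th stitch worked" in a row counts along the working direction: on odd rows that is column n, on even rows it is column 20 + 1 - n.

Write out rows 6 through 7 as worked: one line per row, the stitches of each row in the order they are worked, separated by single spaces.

== ROWS AS WORKED ==
K K2TOG YO YO K K K K K2TOG YO YO K K K K K2TOG YO YO K K
YO K2TOG P K2TOG K P P YO K2TOG P K2TOG K P P YO K2TOG P K2TOG K P

Derivation:
Row 6: chart row 3, WS - tiled (columns 1-20): P P YO YO K2TOG P P P P YO YO K2TOG P P P P YO YO K2TOG P; work from column 20 back to 1 with K<->P swapped.
Row 7: chart row 1, RS - tile across columns 1-20 and work as-is.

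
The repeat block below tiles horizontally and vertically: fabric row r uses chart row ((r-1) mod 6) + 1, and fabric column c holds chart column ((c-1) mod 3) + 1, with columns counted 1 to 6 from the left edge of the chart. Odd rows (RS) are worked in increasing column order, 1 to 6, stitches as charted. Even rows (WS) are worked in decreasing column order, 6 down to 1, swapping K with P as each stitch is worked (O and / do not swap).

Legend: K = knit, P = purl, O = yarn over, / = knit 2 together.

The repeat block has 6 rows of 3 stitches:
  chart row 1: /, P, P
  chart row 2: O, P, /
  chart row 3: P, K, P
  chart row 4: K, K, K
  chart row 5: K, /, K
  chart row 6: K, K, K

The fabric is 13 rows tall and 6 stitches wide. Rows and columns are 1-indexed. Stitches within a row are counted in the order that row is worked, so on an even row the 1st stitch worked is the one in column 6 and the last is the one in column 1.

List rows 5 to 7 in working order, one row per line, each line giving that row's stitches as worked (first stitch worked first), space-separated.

Result:
K / K K / K
P P P P P P
/ P P / P P

Derivation:
Row 5: chart row 5, RS - tile across columns 1-6 and work as-is.
Row 6: chart row 6, WS - tiled (columns 1-6): K K K K K K; work from column 6 back to 1 with K<->P swapped.
Row 7: chart row 1, RS - tile across columns 1-6 and work as-is.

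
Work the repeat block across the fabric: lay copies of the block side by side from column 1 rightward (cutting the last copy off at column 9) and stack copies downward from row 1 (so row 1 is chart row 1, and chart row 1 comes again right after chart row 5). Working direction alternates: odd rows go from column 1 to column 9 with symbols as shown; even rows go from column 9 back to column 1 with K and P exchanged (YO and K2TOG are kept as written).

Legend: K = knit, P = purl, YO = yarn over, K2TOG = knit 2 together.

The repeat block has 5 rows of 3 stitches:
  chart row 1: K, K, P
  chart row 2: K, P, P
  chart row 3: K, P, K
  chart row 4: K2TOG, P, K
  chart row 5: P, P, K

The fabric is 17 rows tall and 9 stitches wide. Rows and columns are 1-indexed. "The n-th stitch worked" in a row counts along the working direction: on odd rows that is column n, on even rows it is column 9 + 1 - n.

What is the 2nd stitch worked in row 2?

Stitch:
K

Derivation:
Row 2 uses chart row ((2-1) mod 5)+1 = 2. Row 2 is even, so WS.
Chart row 2 tiled across columns 1-9: K P P K P P K P P
Wrong side: read the tiled row from column 9 down to 1 and exchange K with P (leave YO, K2TOG).
Row 2 as worked: K K P K K P K K P
Stitch 2 in working order -> K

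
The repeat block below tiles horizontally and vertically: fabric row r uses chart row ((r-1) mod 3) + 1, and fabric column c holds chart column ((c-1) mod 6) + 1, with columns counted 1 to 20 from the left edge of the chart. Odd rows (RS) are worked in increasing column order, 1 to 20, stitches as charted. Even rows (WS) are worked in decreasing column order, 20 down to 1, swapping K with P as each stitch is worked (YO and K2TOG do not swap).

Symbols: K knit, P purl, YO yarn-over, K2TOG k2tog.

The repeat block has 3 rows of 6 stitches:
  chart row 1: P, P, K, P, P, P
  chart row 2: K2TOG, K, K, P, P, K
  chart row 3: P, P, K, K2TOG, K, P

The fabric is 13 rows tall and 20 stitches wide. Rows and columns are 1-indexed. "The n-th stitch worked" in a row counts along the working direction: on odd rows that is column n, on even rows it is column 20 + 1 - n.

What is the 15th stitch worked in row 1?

Row 1: (1-1) mod 3 = 0, so use chart row 1. Odd row -> RS.
Chart row 1 tiled across columns 1-20: P P K P P P P P K P P P P P K P P P P P
RS row: no reversal, no swap; stitch n worked = column n.
Counting 15 along the worked row gives K.

Result:
K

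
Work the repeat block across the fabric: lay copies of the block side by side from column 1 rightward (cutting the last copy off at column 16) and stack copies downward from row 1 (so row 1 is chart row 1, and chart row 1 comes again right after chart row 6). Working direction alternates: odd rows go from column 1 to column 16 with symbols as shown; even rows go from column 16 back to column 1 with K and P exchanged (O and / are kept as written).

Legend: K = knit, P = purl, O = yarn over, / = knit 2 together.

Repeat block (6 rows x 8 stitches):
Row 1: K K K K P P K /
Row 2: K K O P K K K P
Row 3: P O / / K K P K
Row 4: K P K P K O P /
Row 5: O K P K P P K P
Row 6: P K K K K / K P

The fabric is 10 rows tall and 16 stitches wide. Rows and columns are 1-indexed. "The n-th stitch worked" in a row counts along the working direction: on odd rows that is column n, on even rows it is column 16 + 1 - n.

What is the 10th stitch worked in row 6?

Row 6: (6-1) mod 6 = 5, so use chart row 6. Even row -> WS.
Chart row 6 tiled across columns 1-16: P K K K K / K P P K K K K / K P
WS: work from column 16 back to column 1 (reverse the tiled row), swapping K<->P (O and / unchanged).
Row 6 as worked: K P / P P P P K K P / P P P P K
Stitch 10 in working order -> P

Result:
P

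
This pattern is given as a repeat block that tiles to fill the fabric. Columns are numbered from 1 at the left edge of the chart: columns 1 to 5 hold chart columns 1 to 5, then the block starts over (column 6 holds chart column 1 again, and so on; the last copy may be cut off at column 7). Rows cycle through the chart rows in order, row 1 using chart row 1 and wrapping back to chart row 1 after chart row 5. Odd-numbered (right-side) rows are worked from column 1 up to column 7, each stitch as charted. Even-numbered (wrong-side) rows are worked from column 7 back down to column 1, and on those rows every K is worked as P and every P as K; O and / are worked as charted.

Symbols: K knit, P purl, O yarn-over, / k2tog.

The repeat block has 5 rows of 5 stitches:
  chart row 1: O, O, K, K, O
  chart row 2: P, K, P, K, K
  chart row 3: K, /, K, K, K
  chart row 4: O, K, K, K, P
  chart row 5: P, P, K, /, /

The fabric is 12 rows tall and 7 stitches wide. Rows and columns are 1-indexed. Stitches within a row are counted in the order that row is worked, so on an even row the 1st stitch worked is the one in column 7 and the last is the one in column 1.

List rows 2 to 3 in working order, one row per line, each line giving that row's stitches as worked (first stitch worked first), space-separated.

Result:
P K P P K P K
K / K K K K /

Derivation:
Row 2: chart row 2, WS - tiled (columns 1-7): P K P K K P K; work from column 7 back to 1 with K<->P swapped.
Row 3: chart row 3, RS - tile across columns 1-7 and work as-is.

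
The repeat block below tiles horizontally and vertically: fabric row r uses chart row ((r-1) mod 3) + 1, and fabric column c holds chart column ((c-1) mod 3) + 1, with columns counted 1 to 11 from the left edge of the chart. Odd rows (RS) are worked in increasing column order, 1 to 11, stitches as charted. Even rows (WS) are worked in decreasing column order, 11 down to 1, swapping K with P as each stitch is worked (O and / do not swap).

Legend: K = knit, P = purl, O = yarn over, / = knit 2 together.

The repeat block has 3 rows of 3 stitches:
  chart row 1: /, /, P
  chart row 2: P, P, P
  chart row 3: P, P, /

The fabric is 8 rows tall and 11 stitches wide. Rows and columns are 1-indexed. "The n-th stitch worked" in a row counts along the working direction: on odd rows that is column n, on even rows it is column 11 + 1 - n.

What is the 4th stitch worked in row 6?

Result:
K

Derivation:
For row 6: chart row = ((6-1) mod 3) + 1 = 3; this is a WS (even) row.
Chart row 3 tiled across columns 1-11: P P / P P / P P / P P
WS row: flip the tiled sequence (start at column 11) and apply K<->P; O and / stay.
Row 6 as worked: K K / K K / K K / K K
Counting 4 along the worked row gives K.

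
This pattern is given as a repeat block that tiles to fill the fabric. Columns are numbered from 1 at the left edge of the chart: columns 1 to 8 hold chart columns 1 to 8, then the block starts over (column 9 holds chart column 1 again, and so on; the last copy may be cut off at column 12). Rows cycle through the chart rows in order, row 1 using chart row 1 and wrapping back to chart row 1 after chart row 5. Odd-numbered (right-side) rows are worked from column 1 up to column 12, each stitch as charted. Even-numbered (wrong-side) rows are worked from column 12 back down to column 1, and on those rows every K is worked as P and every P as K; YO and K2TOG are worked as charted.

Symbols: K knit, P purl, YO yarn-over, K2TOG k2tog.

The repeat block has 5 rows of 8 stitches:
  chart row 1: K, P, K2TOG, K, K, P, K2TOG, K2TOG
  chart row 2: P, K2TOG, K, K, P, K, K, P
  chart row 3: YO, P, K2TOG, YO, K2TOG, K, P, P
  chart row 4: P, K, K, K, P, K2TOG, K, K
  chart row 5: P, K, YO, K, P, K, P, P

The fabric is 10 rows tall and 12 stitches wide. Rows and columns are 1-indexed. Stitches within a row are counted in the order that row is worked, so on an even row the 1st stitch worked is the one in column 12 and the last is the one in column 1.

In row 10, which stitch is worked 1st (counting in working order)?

Row 10 uses chart row ((10-1) mod 5)+1 = 5. Row 10 is even, so WS.
Chart row 5 tiled across columns 1-12: P K YO K P K P P P K YO K
WS: work from column 12 back to column 1 (reverse the tiled row), swapping K<->P (YO and K2TOG unchanged).
Row 10 as worked: P YO P K K K P K P YO P K
Stitch 1 in working order -> P

Stitch:
P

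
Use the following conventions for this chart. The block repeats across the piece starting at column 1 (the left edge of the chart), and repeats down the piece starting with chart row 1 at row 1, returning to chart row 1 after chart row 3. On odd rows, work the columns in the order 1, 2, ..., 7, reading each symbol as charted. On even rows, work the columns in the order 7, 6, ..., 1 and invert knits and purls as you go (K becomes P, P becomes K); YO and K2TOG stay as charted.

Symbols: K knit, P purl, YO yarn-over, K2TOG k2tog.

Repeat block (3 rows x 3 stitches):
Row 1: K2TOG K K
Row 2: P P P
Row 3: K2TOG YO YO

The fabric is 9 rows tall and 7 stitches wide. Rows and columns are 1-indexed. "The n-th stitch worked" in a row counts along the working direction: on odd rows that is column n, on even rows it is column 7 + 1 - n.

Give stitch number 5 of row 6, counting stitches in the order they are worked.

== STITCH ==
YO

Derivation:
For row 6: chart row = ((6-1) mod 3) + 1 = 3; this is a WS (even) row.
Chart row 3 tiled across columns 1-7: K2TOG YO YO K2TOG YO YO K2TOG
WS row: flip the tiled sequence (start at column 7) and apply K<->P; YO and K2TOG stay.
Row 6 as worked: K2TOG YO YO K2TOG YO YO K2TOG
The 5th stitch worked is YO.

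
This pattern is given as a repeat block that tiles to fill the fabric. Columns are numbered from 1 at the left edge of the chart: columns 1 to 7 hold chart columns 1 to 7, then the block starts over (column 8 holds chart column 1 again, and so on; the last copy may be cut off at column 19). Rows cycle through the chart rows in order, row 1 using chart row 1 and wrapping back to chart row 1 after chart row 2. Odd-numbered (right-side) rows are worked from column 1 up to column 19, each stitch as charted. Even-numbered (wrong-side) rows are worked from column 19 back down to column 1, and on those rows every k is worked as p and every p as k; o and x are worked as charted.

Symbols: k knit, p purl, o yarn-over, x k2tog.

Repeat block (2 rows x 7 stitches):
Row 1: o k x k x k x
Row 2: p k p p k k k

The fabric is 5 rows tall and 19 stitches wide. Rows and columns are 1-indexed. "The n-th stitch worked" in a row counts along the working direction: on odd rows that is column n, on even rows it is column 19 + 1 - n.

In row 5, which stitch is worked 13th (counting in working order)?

For row 5: chart row = ((5-1) mod 2) + 1 = 1; this is a RS (odd) row.
Chart row 1 tiled across columns 1-19: o k x k x k x o k x k x k x o k x k x
Right side: take the tiled row as-is (worked left to right from column 1).
Counting 13 along the worked row gives k.

Result:
k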